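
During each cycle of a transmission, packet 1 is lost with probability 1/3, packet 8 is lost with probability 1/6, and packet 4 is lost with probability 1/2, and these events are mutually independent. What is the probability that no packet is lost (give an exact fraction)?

5/18

P(none) = (1 − 1/3) × (1 − 1/6) × (1 − 1/2) = 2/3 × 5/6 × 1/2 = 5/18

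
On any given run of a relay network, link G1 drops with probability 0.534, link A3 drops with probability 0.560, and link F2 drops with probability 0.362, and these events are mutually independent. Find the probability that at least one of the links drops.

0.86918448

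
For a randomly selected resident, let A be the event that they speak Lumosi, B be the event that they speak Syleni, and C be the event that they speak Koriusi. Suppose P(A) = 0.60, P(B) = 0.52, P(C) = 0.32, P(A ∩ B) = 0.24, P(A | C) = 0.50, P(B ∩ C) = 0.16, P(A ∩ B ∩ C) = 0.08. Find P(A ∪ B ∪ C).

0.96

P(A ∩ C) = P(C)·P(A|C) = 0.32 × 0.50 = 0.16
Apply inclusion-exclusion:
P(A ∪ B ∪ C) = 0.60 + 0.52 + 0.32 − 0.24 − 0.16 − 0.16 + 0.08 = 0.96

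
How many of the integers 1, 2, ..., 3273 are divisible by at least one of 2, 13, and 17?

1851

By inclusion–exclusion:
1636 + 251 + 192 − 125 − 96 − 14 + 7 = 1851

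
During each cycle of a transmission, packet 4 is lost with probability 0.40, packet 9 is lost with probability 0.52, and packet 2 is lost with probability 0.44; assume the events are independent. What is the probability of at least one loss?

Since the events are independent, P(none) is the product of the individual non-occurrence probabilities.
P(none) = (1 − 0.40) × (1 − 0.52) × (1 − 0.44) = 0.60 × 0.48 × 0.56 = 0.16128
P(at least one) = 1 − 0.16128 = 0.83872

0.83872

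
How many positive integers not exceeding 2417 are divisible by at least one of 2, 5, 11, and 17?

By inclusion-exclusion,
1208 + 483 + 219 + 142 − 241 − 109 − 71 − 43 − 28 − 12 + 21 + 14 + 6 + 2 − 1 = 1590

1590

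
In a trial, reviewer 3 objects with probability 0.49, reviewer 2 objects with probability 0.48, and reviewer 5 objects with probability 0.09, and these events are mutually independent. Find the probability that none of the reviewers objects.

Independence gives P(none) = ∏(1 − pᵢ).
P(none) = (1 − 0.49) × (1 − 0.48) × (1 − 0.09) = 0.51 × 0.52 × 0.91 = 0.241332

0.241332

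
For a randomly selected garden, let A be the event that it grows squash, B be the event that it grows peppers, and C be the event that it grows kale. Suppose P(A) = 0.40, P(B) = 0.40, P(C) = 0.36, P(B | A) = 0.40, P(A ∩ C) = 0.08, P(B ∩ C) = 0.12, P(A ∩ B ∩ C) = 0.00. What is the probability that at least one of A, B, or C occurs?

0.80

P(A ∩ B) = P(A)·P(B|A) = 0.40 × 0.40 = 0.16
By inclusion-exclusion,
P(A ∪ B ∪ C) = 0.40 + 0.40 + 0.36 − 0.16 − 0.08 − 0.12 + 0.00 = 0.80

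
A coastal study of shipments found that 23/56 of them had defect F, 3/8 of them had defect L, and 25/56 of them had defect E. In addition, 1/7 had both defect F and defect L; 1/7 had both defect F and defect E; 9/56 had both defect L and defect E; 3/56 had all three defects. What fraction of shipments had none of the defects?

Inclusion–exclusion gives
P(at least one) = 23/56 + 3/8 + 25/56 − 1/7 − 1/7 − 9/56 + 3/56 = 47/56
P(none) = 1 − 47/56 = 9/56

9/56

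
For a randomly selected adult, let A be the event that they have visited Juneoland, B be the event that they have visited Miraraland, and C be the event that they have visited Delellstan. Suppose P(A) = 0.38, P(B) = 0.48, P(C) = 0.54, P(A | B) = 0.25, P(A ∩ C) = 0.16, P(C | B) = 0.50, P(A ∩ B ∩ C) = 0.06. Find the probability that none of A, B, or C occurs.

0.06

P(A ∩ B) = P(B)·P(A|B) = 0.48 × 0.25 = 0.12
P(B ∩ C) = P(B)·P(C|B) = 0.48 × 0.50 = 0.24
P(A ∪ B ∪ C) = 0.38 + 0.48 + 0.54 − 0.12 − 0.16 − 0.24 + 0.06 = 0.94
P(none) = 1 − 0.94 = 0.06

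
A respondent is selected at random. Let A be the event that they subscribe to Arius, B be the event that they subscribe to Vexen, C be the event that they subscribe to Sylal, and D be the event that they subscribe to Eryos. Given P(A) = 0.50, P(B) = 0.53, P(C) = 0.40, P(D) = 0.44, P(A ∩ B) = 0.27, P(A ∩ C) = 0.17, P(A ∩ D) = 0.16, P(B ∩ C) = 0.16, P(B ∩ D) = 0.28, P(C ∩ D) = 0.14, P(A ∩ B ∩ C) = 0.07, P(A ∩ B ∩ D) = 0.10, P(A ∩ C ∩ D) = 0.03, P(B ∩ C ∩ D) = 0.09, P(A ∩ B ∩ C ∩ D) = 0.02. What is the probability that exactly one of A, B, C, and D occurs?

0.30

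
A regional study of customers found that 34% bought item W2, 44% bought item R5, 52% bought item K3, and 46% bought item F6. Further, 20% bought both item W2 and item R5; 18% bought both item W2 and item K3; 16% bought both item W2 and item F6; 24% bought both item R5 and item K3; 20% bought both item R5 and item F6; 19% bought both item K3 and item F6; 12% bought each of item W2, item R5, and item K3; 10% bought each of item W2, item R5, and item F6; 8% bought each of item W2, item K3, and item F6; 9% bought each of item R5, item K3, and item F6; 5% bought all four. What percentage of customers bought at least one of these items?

93%

P(≥1) = 34 + 44 + 52 + 46 − 20 − 18 − 16 − 24 − 20 − 19 + 12 + 10 + 8 + 9 − 5 = 93%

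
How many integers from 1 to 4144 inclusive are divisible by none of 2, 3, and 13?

⌊4144/2⌋ + ⌊4144/3⌋ + ⌊4144/13⌋ − ⌊4144/6⌋ − ⌊4144/26⌋ − ⌊4144/39⌋ + ⌊4144/78⌋ = 2072 + 1381 + 318 − 690 − 159 − 106 + 53 = 2869
4144 − 2869 = 1275

1275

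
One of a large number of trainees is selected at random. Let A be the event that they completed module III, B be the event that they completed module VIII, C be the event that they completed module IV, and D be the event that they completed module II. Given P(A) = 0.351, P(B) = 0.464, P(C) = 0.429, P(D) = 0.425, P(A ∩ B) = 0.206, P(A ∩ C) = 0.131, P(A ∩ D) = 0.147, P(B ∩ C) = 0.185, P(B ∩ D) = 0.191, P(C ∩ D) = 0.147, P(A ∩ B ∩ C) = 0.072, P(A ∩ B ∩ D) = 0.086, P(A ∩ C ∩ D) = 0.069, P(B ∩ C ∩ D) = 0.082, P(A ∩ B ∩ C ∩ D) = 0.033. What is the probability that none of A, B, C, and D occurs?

Apply inclusion-exclusion:
P(A ∪ B ∪ C ∪ D) = 0.351 + 0.464 + 0.429 + 0.425 − 0.206 − 0.131 − 0.147 − 0.185 − 0.191 − 0.147 + 0.072 + 0.086 + 0.069 + 0.082 − 0.033 = 0.938
P(none) = 1 − 0.938 = 0.062

0.062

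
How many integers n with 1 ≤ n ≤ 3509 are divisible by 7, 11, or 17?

936

501 + 319 + 206 − 45 − 29 − 18 + 2 = 936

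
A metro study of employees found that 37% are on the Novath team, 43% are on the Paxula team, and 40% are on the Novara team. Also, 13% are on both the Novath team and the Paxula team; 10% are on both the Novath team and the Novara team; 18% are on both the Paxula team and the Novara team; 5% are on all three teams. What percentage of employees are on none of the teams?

16%

P(≥1) = 37 + 43 + 40 − 13 − 10 − 18 + 5 = 84%
P(none) = 100% − 84% = 16%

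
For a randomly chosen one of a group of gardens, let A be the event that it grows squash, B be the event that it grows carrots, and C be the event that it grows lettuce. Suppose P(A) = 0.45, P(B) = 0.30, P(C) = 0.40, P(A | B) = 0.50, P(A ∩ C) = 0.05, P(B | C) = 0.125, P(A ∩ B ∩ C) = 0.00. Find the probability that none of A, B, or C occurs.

0.10

P(A ∩ B) = P(B)·P(A|B) = 0.30 × 0.50 = 0.15
P(B ∩ C) = P(C)·P(B|C) = 0.40 × 0.125 = 0.05
By inclusion–exclusion:
P(A ∪ B ∪ C) = 0.45 + 0.30 + 0.40 − 0.15 − 0.05 − 0.05 + 0.00 = 0.90
P(none) = 1 − 0.90 = 0.10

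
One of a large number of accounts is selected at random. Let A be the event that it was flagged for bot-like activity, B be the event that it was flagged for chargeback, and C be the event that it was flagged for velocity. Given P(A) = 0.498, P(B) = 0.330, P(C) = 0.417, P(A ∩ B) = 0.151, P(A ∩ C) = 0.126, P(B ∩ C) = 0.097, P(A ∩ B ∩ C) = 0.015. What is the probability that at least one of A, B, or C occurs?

Apply inclusion-exclusion:
P(A ∪ B ∪ C) = 0.498 + 0.330 + 0.417 − 0.151 − 0.126 − 0.097 + 0.015 = 0.886

0.886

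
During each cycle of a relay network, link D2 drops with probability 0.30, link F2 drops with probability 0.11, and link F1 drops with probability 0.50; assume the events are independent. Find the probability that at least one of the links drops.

0.6885

Independence gives P(none) = ∏(1 − pᵢ).
P(none) = (1 − 0.30) × (1 − 0.11) × (1 − 0.50) = 0.70 × 0.89 × 0.50 = 0.3115
P(at least one) = 1 − 0.3115 = 0.6885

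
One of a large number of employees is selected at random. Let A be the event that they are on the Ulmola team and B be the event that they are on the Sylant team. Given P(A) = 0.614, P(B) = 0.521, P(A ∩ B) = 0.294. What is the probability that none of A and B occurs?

0.159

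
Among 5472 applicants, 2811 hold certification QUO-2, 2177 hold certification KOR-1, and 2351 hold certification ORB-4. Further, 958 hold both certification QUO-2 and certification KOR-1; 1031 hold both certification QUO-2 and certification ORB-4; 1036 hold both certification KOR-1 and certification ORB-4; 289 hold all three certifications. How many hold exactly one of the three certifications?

N(exactly one) = 2811 + 2177 + 2351 − 2·958 − 2·1031 − 2·1036 + 3·289 = 2156

2156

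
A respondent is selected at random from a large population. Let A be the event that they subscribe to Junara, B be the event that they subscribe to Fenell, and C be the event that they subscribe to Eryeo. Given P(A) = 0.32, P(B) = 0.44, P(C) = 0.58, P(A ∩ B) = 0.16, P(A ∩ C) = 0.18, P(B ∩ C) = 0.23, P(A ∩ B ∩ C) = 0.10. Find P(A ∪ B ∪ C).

P(A ∪ B ∪ C) = 0.32 + 0.44 + 0.58 − 0.16 − 0.18 − 0.23 + 0.10 = 0.87

0.87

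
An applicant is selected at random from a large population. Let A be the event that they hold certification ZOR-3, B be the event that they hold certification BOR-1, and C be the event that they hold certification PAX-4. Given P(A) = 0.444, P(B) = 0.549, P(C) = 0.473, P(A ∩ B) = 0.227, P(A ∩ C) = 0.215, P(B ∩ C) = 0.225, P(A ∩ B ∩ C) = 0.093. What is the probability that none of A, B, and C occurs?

By inclusion-exclusion,
P(A ∪ B ∪ C) = 0.444 + 0.549 + 0.473 − 0.227 − 0.215 − 0.225 + 0.093 = 0.892
P(none) = 1 − 0.892 = 0.108

0.108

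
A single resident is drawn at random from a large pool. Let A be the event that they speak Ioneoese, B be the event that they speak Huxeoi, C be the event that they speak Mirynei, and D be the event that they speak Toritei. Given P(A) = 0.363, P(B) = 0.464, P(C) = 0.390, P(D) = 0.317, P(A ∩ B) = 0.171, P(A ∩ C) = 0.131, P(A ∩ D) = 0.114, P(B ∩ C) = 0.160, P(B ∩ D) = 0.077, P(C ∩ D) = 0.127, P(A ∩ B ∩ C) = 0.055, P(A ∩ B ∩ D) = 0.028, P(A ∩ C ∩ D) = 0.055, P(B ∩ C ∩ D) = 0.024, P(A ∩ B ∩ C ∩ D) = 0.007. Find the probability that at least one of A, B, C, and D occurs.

P(A ∪ B ∪ C ∪ D) = 0.363 + 0.464 + 0.390 + 0.317 − 0.171 − 0.131 − 0.114 − 0.160 − 0.077 − 0.127 + 0.055 + 0.028 + 0.055 + 0.024 − 0.007 = 0.909

0.909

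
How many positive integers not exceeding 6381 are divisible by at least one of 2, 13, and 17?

3609

Inclusion–exclusion gives
floor(6381/2) + floor(6381/13) + floor(6381/17) − floor(6381/26) − floor(6381/34) − floor(6381/221) + floor(6381/442) = 3190 + 490 + 375 − 245 − 187 − 28 + 14 = 3609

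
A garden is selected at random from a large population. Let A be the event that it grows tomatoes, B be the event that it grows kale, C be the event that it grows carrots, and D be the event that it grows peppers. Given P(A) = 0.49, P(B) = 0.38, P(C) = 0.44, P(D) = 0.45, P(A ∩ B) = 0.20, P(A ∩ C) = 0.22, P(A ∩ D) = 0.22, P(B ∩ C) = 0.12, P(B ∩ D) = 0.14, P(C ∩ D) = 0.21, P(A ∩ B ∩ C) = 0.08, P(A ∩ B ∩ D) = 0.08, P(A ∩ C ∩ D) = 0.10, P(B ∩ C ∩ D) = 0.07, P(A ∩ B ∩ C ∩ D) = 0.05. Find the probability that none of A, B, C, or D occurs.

Inclusion–exclusion gives
P(A ∪ B ∪ C ∪ D) = 0.49 + 0.38 + 0.44 + 0.45 − 0.20 − 0.22 − 0.22 − 0.12 − 0.14 − 0.21 + 0.08 + 0.08 + 0.10 + 0.07 − 0.05 = 0.93
P(none) = 1 − 0.93 = 0.07

0.07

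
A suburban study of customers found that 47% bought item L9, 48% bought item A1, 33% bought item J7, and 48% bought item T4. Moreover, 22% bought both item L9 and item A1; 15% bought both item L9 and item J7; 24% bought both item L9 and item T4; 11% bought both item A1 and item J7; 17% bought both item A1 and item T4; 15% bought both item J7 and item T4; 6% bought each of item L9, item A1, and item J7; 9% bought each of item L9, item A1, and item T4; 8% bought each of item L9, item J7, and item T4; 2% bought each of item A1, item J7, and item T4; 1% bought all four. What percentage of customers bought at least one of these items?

P(at least one) = 47 + 48 + 33 + 48 − 22 − 15 − 24 − 11 − 17 − 15 + 6 + 9 + 8 + 2 − 1 = 96%

96%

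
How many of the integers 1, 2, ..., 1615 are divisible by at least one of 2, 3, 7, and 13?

1188

Using inclusion–exclusion:
807 + 538 + 230 + 124 − 269 − 115 − 62 − 76 − 41 − 17 + 38 + 20 + 8 + 5 − 2 = 1188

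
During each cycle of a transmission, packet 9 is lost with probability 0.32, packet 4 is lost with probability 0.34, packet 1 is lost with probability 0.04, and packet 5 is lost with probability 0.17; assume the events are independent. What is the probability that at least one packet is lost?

Since the events are independent, P(none) is the product of the individual non-occurrence probabilities.
P(none) = (1 − 0.32) × (1 − 0.34) × (1 − 0.04) × (1 − 0.17) = 0.68 × 0.66 × 0.96 × 0.83 = 0.35760384
P(at least one) = 1 − 0.35760384 = 0.64239616

0.64239616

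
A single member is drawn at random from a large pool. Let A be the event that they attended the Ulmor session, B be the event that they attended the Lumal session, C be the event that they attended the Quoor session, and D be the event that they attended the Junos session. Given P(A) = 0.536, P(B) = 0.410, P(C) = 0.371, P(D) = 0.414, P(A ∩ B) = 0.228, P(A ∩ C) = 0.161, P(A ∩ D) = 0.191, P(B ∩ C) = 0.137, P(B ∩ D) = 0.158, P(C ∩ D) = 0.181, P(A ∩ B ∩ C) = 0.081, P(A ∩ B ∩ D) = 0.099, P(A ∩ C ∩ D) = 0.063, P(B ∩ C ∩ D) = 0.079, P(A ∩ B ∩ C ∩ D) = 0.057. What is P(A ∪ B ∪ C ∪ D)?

0.940

P(A ∪ B ∪ C ∪ D) = 0.536 + 0.410 + 0.371 + 0.414 − 0.228 − 0.161 − 0.191 − 0.137 − 0.158 − 0.181 + 0.081 + 0.099 + 0.063 + 0.079 − 0.057 = 0.940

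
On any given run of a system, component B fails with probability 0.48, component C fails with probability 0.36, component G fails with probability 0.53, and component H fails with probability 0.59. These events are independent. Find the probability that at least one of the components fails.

Since the events are independent, P(none) is the product of the individual non-occurrence probabilities.
P(none) = (1 − 0.48) × (1 − 0.36) × (1 − 0.53) × (1 − 0.59) = 0.52 × 0.64 × 0.47 × 0.41 = 0.06413056
P(at least one) = 1 − 0.06413056 = 0.93586944

0.93586944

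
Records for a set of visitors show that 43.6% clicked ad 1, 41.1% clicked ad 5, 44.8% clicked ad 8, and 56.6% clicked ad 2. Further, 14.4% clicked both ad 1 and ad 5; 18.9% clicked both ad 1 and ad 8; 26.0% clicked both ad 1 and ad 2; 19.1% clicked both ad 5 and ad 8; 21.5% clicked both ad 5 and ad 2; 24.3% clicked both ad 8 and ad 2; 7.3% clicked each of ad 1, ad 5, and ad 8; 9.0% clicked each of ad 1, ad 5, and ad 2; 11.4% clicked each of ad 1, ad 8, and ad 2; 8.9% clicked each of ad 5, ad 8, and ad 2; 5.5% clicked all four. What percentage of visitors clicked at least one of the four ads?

93.0%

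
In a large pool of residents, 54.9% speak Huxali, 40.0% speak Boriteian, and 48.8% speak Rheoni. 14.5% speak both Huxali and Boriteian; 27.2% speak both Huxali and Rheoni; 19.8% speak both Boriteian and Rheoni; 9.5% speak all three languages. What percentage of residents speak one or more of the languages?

By inclusion-exclusion,
P(union) = 54.9 + 40.0 + 48.8 − 14.5 − 27.2 − 19.8 + 9.5 = 91.7%

91.7%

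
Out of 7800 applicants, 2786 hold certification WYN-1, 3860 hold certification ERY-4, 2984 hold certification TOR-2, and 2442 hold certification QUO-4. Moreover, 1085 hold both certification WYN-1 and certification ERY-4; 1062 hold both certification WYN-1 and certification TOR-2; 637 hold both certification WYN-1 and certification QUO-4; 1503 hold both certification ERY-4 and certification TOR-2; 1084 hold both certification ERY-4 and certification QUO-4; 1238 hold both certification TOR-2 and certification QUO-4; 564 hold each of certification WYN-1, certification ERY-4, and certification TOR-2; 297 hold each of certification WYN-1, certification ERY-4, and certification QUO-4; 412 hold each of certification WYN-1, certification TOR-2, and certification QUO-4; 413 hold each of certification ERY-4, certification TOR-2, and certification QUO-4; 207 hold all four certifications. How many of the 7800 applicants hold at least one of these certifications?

6942

Using inclusion–exclusion:
|union| = 2786 + 3860 + 2984 + 2442 − 1085 − 1062 − 637 − 1503 − 1084 − 1238 + 564 + 297 + 412 + 413 − 207 = 6942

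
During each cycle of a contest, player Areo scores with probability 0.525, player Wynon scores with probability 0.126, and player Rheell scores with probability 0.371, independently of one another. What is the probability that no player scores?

Since the events are independent, P(none) is the product of the individual non-occurrence probabilities.
P(none) = (1 − 0.525) × (1 − 0.126) × (1 − 0.371) = 0.475 × 0.874 × 0.629 = 0.26112935

0.26112935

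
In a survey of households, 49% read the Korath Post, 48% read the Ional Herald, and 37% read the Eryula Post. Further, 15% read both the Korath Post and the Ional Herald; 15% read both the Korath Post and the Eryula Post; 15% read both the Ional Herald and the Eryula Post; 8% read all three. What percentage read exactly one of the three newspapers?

68%

Using the inclusion–exclusion count for exactly one event:
P(exactly one) = 49 + 48 + 37 − 2·15 − 2·15 − 2·15 + 3·8 = 68%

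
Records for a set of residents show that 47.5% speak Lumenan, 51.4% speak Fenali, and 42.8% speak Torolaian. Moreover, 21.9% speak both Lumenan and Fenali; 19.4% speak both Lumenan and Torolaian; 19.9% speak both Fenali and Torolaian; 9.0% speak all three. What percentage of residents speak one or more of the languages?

Using inclusion–exclusion:
P(≥1) = 47.5 + 51.4 + 42.8 − 21.9 − 19.4 − 19.9 + 9.0 = 89.5%

89.5%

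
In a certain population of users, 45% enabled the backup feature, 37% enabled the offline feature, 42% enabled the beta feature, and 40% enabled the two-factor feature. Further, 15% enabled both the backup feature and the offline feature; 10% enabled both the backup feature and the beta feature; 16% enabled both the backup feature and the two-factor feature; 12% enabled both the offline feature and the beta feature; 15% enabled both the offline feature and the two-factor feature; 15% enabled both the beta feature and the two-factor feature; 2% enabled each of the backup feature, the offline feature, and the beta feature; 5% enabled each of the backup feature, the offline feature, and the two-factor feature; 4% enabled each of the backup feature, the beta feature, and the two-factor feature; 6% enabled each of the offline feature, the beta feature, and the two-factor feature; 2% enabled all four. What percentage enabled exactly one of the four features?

Using the inclusion–exclusion count for exactly one event:
P(exactly one) = 45 + 37 + 42 + 40 − 2·15 − 2·10 − 2·16 − 2·12 − 2·15 − 2·15 + 3·2 + 3·5 + 3·4 + 3·6 − 4·2 = 41%

41%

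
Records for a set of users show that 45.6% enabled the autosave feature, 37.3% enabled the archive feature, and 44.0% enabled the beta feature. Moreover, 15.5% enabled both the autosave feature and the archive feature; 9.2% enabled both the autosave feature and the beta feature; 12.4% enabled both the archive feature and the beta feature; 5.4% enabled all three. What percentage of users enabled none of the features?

P(at least one) = 45.6 + 37.3 + 44.0 − 15.5 − 9.2 − 12.4 + 5.4 = 95.2%
P(none) = 100% − 95.2% = 4.8%

4.8%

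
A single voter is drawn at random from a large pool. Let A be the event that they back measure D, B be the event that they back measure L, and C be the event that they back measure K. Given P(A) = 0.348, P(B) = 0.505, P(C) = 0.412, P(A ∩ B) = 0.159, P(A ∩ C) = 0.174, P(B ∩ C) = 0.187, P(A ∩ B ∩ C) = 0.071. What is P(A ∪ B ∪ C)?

0.816

Using inclusion–exclusion:
P(A ∪ B ∪ C) = 0.348 + 0.505 + 0.412 − 0.159 − 0.174 − 0.187 + 0.071 = 0.816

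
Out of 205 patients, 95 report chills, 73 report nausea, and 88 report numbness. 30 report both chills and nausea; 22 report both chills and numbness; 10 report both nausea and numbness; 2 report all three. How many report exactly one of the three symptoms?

138

|exactly one| = 95 + 73 + 88 − 2·30 − 2·22 − 2·10 + 3·2 = 138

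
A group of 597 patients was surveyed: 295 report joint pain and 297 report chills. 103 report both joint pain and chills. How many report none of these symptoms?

108

|at least one| = 295 + 297 − 103 = 489
None: 597 − 489 = 108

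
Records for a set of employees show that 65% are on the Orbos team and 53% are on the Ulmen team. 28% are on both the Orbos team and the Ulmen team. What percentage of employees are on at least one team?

90%

Inclusion–exclusion gives
P(union) = 65 + 53 − 28 = 90%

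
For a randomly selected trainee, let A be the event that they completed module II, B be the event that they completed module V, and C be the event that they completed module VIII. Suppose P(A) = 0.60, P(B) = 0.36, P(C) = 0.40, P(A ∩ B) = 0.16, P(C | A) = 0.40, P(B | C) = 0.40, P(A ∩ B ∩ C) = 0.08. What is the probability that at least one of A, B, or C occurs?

0.88

P(A ∩ C) = P(A)·P(C|A) = 0.60 × 0.40 = 0.24
P(B ∩ C) = P(C)·P(B|C) = 0.40 × 0.40 = 0.16
Inclusion–exclusion gives
P(A ∪ B ∪ C) = 0.60 + 0.36 + 0.40 − 0.16 − 0.24 − 0.16 + 0.08 = 0.88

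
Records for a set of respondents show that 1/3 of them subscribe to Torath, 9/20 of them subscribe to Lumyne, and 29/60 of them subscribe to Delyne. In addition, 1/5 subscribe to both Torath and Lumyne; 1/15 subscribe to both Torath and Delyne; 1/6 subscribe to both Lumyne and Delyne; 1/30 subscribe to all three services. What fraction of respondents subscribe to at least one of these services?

13/15

Apply inclusion-exclusion:
P(at least one) = 1/3 + 9/20 + 29/60 − 1/5 − 1/15 − 1/6 + 1/30 = 13/15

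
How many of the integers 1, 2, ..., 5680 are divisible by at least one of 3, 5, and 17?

2830

floor(5680/3) + floor(5680/5) + floor(5680/17) − floor(5680/15) − floor(5680/51) − floor(5680/85) + floor(5680/255) = 1893 + 1136 + 334 − 378 − 111 − 66 + 22 = 2830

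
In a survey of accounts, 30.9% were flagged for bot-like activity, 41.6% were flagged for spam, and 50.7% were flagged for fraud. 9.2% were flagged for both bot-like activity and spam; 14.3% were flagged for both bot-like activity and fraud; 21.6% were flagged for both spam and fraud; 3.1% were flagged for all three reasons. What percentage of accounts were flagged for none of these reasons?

18.8%

By inclusion–exclusion:
P(at least one) = 30.9 + 41.6 + 50.7 − 9.2 − 14.3 − 21.6 + 3.1 = 81.2%
P(none) = 100% − 81.2% = 18.8%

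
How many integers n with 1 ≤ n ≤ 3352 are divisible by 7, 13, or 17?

Inclusion–exclusion gives
floor(3352/7) + floor(3352/13) + floor(3352/17) − floor(3352/91) − floor(3352/119) − floor(3352/221) + floor(3352/1547) = 478 + 257 + 197 − 36 − 28 − 15 + 2 = 855

855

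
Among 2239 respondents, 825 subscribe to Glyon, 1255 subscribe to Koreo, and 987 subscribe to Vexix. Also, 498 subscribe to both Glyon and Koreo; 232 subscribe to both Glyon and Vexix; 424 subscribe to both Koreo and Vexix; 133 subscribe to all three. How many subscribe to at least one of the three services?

Using inclusion–exclusion:
|at least one| = 825 + 1255 + 987 − 498 − 232 − 424 + 133 = 2046

2046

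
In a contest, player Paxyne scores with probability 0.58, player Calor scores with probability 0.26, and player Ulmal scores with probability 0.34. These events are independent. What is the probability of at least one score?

0.794872

P(none) = (1 − 0.58) × (1 − 0.26) × (1 − 0.34) = 0.42 × 0.74 × 0.66 = 0.205128
P(at least one) = 1 − 0.205128 = 0.794872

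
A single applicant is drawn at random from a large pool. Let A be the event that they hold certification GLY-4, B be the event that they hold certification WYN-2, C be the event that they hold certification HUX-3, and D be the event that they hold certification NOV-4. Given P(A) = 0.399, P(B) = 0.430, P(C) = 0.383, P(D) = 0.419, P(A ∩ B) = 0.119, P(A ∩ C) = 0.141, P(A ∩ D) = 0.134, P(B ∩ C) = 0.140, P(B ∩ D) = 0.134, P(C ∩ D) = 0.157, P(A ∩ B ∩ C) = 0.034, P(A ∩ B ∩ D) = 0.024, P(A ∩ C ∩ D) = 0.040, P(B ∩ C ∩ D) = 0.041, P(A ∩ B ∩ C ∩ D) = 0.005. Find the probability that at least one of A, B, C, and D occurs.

0.940

Inclusion–exclusion gives
P(A ∪ B ∪ C ∪ D) = 0.399 + 0.430 + 0.383 + 0.419 − 0.119 − 0.141 − 0.134 − 0.140 − 0.134 − 0.157 + 0.034 + 0.024 + 0.040 + 0.041 − 0.005 = 0.940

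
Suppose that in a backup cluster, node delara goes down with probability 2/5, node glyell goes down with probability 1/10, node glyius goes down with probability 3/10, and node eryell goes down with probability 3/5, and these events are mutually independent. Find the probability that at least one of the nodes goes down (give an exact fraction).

1061/1250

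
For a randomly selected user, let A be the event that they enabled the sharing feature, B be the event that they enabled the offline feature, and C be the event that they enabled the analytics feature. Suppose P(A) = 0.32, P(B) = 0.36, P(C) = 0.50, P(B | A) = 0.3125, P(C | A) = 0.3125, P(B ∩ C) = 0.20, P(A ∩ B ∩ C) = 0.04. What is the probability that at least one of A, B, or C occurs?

0.82

P(A ∩ B) = P(A)·P(B|A) = 0.32 × 0.3125 = 0.10
P(A ∩ C) = P(A)·P(C|A) = 0.32 × 0.3125 = 0.10
Apply inclusion-exclusion:
P(A ∪ B ∪ C) = 0.32 + 0.36 + 0.50 − 0.10 − 0.10 − 0.20 + 0.04 = 0.82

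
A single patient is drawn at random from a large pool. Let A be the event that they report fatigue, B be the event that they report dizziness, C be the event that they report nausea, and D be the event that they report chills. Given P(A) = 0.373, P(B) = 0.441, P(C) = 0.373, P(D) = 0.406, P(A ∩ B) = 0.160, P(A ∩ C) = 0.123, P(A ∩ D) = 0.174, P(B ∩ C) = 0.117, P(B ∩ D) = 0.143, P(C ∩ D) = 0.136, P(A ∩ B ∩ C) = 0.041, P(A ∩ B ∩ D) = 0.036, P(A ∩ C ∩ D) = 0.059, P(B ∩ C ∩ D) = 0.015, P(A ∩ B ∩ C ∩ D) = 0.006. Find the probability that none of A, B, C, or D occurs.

0.115

P(A ∪ B ∪ C ∪ D) = 0.373 + 0.441 + 0.373 + 0.406 − 0.160 − 0.123 − 0.174 − 0.117 − 0.143 − 0.136 + 0.041 + 0.036 + 0.059 + 0.015 − 0.006 = 0.885
P(none) = 1 − 0.885 = 0.115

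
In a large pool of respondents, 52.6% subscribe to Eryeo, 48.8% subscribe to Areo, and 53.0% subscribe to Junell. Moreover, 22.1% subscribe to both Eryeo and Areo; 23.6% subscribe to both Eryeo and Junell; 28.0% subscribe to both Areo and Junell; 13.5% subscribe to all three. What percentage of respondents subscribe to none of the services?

5.8%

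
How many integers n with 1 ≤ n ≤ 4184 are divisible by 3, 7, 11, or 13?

1394 + 597 + 380 + 321 − 199 − 126 − 107 − 54 − 45 − 29 + 18 + 15 + 9 + 4 − 1 = 2177

2177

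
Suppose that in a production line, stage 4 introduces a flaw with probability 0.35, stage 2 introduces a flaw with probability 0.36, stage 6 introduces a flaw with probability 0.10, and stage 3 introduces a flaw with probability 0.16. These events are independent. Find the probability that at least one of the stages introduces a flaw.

P(none) = (1 − 0.35) × (1 − 0.36) × (1 − 0.10) × (1 − 0.16) = 0.65 × 0.64 × 0.90 × 0.84 = 0.314496
P(at least one) = 1 − 0.314496 = 0.685504

0.685504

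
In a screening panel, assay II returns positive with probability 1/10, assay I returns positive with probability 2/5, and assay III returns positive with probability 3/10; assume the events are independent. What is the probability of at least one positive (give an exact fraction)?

311/500

P(none) = (1 − 1/10) × (1 − 2/5) × (1 − 3/10) = 9/10 × 3/5 × 7/10 = 189/500
P(at least one) = 1 − 189/500 = 311/500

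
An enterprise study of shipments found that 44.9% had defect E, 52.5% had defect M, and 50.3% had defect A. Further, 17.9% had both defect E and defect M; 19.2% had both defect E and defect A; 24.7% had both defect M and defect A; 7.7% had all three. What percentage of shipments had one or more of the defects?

By inclusion-exclusion,
P(union) = 44.9 + 52.5 + 50.3 − 17.9 − 19.2 − 24.7 + 7.7 = 93.6%

93.6%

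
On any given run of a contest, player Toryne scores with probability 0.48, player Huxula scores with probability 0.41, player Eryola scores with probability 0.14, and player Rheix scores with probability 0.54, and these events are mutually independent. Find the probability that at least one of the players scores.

0.87862992

Independence gives P(none) = ∏(1 − pᵢ).
P(none) = (1 − 0.48) × (1 − 0.41) × (1 − 0.14) × (1 − 0.54) = 0.52 × 0.59 × 0.86 × 0.46 = 0.12137008
P(at least one) = 1 − 0.12137008 = 0.87862992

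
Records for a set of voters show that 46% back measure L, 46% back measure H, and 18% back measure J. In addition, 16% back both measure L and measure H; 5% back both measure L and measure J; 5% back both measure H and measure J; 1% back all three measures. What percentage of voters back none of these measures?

15%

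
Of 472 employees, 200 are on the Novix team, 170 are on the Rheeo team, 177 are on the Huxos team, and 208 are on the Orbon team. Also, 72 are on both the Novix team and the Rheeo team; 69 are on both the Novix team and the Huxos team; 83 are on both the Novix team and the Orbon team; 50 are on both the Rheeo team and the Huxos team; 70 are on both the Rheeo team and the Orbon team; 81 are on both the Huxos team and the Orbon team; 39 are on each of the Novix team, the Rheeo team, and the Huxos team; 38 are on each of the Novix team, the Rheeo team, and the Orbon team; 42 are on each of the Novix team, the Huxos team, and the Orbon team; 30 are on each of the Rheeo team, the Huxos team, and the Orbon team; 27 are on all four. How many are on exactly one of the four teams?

Using the inclusion–exclusion count for exactly one event:
|exactly one| = 200 + 170 + 177 + 208 − 2·72 − 2·69 − 2·83 − 2·50 − 2·70 − 2·81 + 3·39 + 3·38 + 3·42 + 3·30 − 4·27 = 244

244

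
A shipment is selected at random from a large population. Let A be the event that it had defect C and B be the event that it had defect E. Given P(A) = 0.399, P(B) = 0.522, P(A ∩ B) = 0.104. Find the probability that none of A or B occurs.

Apply inclusion-exclusion:
P(A ∪ B) = 0.399 + 0.522 − 0.104 = 0.817
P(none) = 1 − 0.817 = 0.183

0.183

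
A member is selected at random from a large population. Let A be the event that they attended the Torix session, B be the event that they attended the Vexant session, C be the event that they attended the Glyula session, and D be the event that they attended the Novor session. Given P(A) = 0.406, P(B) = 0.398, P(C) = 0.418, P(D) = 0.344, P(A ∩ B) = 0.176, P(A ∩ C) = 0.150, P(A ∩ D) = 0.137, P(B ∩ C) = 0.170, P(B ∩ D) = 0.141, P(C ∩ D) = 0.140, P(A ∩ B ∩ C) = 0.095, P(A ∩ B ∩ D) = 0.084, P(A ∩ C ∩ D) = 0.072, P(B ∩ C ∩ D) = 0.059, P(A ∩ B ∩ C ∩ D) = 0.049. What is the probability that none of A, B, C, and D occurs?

0.087

P(A ∪ B ∪ C ∪ D) = 0.406 + 0.398 + 0.418 + 0.344 − 0.176 − 0.150 − 0.137 − 0.170 − 0.141 − 0.140 + 0.095 + 0.084 + 0.072 + 0.059 − 0.049 = 0.913
P(none) = 1 − 0.913 = 0.087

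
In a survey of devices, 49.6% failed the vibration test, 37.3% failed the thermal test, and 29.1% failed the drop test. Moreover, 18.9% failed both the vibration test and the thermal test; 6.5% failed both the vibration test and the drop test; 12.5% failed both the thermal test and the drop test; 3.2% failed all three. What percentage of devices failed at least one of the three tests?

81.3%

By inclusion–exclusion:
P(at least one) = 49.6 + 37.3 + 29.1 − 18.9 − 6.5 − 12.5 + 3.2 = 81.3%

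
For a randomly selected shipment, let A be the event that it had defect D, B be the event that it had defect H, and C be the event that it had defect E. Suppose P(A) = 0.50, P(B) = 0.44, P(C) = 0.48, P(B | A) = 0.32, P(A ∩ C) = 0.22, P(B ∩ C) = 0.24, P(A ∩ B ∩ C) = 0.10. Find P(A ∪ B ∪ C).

0.90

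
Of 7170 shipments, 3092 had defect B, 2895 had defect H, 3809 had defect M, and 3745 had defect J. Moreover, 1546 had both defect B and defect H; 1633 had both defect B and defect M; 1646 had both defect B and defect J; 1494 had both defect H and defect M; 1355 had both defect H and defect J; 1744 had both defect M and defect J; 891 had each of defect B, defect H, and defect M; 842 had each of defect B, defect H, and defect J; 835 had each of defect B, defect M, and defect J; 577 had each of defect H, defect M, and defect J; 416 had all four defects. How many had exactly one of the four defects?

2476

By inclusion–exclusion (exactly-one form):
N(exactly one) = 3092 + 2895 + 3809 + 3745 − 2·1546 − 2·1633 − 2·1646 − 2·1494 − 2·1355 − 2·1744 + 3·891 + 3·842 + 3·835 + 3·577 − 4·416 = 2476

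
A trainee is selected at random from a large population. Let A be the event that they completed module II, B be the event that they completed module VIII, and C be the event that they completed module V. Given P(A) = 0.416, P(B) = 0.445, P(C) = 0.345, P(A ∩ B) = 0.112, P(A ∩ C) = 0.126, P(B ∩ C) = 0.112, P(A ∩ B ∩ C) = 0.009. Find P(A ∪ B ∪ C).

0.865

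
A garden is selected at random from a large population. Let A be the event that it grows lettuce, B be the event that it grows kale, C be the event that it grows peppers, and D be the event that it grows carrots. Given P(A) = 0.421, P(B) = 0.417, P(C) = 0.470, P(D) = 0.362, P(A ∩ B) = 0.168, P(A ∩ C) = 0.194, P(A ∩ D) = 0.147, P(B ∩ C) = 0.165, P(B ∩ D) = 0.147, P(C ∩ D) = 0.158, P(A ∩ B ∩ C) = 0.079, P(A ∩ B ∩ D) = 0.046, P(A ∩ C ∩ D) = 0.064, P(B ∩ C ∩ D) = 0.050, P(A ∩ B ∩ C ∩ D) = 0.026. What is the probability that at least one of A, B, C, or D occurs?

0.904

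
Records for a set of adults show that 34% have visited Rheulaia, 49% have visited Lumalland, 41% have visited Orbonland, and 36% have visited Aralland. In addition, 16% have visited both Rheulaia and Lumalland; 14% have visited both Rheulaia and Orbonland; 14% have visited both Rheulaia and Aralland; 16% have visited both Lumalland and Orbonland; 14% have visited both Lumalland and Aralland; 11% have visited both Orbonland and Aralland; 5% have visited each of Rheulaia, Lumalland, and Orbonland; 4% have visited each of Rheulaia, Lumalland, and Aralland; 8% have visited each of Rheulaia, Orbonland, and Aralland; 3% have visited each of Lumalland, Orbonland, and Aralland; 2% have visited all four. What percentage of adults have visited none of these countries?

7%

Using inclusion–exclusion:
P(≥1) = 34 + 49 + 41 + 36 − 16 − 14 − 14 − 16 − 14 − 11 + 5 + 4 + 8 + 3 − 2 = 93%
P(none) = 100% − 93% = 7%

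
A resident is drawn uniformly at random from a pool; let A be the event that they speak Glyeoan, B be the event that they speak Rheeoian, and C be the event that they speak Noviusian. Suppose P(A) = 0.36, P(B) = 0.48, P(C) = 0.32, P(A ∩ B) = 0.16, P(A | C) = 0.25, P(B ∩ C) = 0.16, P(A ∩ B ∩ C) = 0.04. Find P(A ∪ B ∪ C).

0.80

P(A ∩ C) = P(C)·P(A|C) = 0.32 × 0.25 = 0.08
By inclusion-exclusion,
P(A ∪ B ∪ C) = 0.36 + 0.48 + 0.32 − 0.16 − 0.08 − 0.16 + 0.04 = 0.80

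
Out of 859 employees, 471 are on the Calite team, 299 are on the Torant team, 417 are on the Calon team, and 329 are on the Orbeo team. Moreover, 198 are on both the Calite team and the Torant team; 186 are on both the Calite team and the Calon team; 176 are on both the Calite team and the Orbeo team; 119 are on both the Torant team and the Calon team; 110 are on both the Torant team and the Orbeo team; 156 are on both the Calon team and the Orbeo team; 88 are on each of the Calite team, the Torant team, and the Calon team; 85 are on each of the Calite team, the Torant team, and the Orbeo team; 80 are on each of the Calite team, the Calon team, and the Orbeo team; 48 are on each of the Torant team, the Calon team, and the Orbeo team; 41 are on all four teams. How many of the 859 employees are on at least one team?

Apply inclusion-exclusion:
|at least one| = 471 + 299 + 417 + 329 − 198 − 186 − 176 − 119 − 110 − 156 + 88 + 85 + 80 + 48 − 41 = 831

831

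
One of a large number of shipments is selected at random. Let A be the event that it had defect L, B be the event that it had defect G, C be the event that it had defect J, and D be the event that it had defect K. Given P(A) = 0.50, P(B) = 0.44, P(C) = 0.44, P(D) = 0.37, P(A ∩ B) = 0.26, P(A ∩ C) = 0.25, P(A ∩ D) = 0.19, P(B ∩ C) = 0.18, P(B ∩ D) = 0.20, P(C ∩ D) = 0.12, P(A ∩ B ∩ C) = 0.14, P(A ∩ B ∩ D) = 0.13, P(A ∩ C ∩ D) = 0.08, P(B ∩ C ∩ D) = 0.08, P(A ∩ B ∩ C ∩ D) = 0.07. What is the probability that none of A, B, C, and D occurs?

P(A ∪ B ∪ C ∪ D) = 0.50 + 0.44 + 0.44 + 0.37 − 0.26 − 0.25 − 0.19 − 0.18 − 0.20 − 0.12 + 0.14 + 0.13 + 0.08 + 0.08 − 0.07 = 0.91
P(none) = 1 − 0.91 = 0.09

0.09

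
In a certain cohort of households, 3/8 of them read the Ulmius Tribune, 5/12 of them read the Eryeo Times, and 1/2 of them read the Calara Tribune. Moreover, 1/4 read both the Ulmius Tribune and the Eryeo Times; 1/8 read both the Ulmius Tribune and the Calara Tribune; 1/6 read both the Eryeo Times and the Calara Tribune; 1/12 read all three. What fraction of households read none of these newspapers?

Apply inclusion-exclusion:
P(≥1) = 3/8 + 5/12 + 1/2 − 1/4 − 1/8 − 1/6 + 1/12 = 5/6
P(none) = 1 − 5/6 = 1/6

1/6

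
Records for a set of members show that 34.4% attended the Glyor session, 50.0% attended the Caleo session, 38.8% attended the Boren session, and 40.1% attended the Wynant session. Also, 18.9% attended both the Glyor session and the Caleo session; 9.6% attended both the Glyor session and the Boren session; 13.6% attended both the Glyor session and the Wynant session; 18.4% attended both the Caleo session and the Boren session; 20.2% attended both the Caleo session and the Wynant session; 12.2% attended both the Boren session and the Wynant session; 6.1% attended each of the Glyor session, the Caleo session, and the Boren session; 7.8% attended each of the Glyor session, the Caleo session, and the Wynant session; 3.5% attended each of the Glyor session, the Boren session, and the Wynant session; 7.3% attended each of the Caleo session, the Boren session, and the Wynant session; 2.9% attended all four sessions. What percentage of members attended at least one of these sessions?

92.2%

Apply inclusion-exclusion:
P(≥1) = 34.4 + 50.0 + 38.8 + 40.1 − 18.9 − 9.6 − 13.6 − 18.4 − 20.2 − 12.2 + 6.1 + 7.8 + 3.5 + 7.3 − 2.9 = 92.2%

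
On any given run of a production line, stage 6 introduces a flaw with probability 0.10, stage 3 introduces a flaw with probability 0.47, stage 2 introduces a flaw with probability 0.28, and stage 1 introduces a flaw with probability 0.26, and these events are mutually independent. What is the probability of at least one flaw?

0.7458544

Independence gives P(none) = ∏(1 − pᵢ).
P(none) = (1 − 0.10) × (1 − 0.47) × (1 − 0.28) × (1 − 0.26) = 0.90 × 0.53 × 0.72 × 0.74 = 0.2541456
P(at least one) = 1 − 0.2541456 = 0.7458544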